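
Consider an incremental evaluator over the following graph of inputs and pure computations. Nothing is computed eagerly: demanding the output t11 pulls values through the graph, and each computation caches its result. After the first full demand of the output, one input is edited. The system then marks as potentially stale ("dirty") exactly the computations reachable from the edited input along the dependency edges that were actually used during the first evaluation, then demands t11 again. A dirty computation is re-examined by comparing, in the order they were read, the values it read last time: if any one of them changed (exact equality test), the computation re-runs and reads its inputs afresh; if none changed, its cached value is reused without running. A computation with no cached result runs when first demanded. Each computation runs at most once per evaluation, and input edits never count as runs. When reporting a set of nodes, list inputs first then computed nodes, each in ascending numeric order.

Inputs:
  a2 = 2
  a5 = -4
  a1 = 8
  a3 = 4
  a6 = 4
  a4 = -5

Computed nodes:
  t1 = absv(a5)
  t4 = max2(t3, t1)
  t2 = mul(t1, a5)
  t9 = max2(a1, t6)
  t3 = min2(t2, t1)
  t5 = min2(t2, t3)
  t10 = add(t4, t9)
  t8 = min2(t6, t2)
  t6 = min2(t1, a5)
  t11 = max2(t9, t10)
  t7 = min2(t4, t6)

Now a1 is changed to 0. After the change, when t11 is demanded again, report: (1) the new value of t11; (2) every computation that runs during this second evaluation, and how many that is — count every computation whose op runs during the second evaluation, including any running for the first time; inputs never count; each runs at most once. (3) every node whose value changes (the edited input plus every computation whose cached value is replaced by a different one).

t11 now evaluates to 4.
Run set: t9, t10, t11 (3 run).
Changed values: a1, t9, t10, t11.

Initial pass — values computed on the first demand:
  t1 = absv(-4) = 4
  t2 = mul(4, -4) = -16
  t3 = min2(-16, 4) = -16
  t4 = max2(-16, 4) = 4
  t6 = min2(4, -4) = -4
  t9 = max2(8, -4) = 8
  t10 = add(4, 8) = 12
  t11 = max2(8, 12) = 12

Second demand — change propagation:
  t9: re-runs because a1 8->0; new result 0.
  t10: re-runs because t9 8->0; new result 4.
  t11: re-runs because t9 8->0; t10 12->4; new result 4.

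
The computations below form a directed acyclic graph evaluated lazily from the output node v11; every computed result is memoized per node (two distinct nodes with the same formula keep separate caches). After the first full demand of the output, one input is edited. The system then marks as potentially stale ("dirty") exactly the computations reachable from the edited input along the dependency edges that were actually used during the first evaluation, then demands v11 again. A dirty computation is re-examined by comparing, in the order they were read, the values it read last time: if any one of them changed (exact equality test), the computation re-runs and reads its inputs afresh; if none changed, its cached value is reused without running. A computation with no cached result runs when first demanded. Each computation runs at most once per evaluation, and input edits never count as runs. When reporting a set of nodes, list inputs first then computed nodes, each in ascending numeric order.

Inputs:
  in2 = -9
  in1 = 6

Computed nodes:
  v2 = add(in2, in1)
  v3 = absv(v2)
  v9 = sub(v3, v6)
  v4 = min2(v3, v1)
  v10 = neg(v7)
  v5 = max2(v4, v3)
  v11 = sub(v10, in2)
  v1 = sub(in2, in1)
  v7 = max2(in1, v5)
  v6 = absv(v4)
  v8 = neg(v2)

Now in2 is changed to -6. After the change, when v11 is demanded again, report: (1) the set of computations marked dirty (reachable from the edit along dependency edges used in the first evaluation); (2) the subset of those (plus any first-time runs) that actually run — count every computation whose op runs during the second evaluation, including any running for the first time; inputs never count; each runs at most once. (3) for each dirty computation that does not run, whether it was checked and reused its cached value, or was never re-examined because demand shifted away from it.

The edit dirties: v1, v2, v3, v4, v5, v7, v10, v11.
7 computations run: v1, v2, v3, v4, v5, v7, v11.
Cache hits after checking: v10.
Note where the cutoff bites: v10 is checked, finds nothing changed, and keeps its cache.

First demand of the output computes:
  v1 = sub(-9, 6) = -15
  v2 = add(-9, 6) = -3
  v3 = absv(-3) = 3
  v4 = min2(3, -15) = -15
  v5 = max2(-15, 3) = 3
  v7 = max2(6, 3) = 6
  v10 = neg(6) = -6
  v11 = sub(-6, -9) = 3

After the edit, cleaning proceeds:
  v1: a read changed (in2 -9->-6) — executes, giving -12.
  v2: a read changed (in2 -9->-6) — executes, giving 0.
  v3: a read changed (v2 -3->0) — executes, giving 0.
  v4: a read changed (v3 3->0; v1 -15->-12) — executes, giving -12.
  v5: a read changed (v4 -15->-12; v3 3->0) — executes, giving 0.
  v7: a read changed (v5 3->0) — executes, giving 6 — identical to its old value.
  v10: dirty, but its reads are unchanged (v7 unchanged); cached -6 stands.
  v11: a read changed (in2 -9->-6) — executes, giving 0.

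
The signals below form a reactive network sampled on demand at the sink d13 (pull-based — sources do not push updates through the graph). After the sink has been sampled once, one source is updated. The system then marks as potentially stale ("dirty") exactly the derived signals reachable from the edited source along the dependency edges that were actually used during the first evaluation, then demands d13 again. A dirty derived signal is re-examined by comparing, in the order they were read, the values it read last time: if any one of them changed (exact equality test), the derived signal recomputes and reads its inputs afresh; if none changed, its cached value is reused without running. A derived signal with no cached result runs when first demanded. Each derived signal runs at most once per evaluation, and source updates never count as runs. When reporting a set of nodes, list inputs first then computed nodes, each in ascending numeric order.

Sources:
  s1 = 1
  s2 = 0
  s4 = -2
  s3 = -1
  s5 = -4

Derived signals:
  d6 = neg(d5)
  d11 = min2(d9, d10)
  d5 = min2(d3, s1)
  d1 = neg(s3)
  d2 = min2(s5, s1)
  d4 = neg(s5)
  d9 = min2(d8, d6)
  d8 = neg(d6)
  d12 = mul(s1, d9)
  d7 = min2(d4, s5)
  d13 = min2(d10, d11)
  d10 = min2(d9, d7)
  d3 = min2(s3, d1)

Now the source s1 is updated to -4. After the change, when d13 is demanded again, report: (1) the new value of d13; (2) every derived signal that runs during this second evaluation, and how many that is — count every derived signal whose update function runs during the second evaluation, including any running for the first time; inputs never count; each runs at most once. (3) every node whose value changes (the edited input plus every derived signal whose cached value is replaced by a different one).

Initial pass — values computed on the first demand:
  d1 = neg(-1) = 1
  d3 = min2(-1, 1) = -1
  d4 = neg(-4) = 4
  d5 = min2(-1, 1) = -1
  d6 = neg(-1) = 1
  d7 = min2(4, -4) = -4
  d8 = neg(1) = -1
  d9 = min2(-1, 1) = -1
  d10 = min2(-1, -4) = -4
  d11 = min2(-1, -4) = -4
  d13 = min2(-4, -4) = -4

Second demand — change propagation:
  d5: re-runs because s1 1->-4; new result -4.
  d6: re-runs because d5 -1->-4; new result 4.
  d8: re-runs because d6 1->4; new result -4.
  d9: re-runs because d8 -1->-4; d6 1->4; new result -4.
  d10: re-runs because d9 -1->-4; new result -4 (unchanged).
  d11: re-runs because d9 -1->-4; new result -4 (unchanged).
  d13: re-examined; everything it read last time is the same (d10 unchanged, d11 unchanged) — cache -4 kept, no run.

The important point: at d13 every value read last time is unchanged, so the dirty flag clears without a run.

d13 now evaluates to -4.
Run set: d5, d6, d8, d9, d10, d11 (6 run).
Changed values: s1, d5, d6, d8, d9.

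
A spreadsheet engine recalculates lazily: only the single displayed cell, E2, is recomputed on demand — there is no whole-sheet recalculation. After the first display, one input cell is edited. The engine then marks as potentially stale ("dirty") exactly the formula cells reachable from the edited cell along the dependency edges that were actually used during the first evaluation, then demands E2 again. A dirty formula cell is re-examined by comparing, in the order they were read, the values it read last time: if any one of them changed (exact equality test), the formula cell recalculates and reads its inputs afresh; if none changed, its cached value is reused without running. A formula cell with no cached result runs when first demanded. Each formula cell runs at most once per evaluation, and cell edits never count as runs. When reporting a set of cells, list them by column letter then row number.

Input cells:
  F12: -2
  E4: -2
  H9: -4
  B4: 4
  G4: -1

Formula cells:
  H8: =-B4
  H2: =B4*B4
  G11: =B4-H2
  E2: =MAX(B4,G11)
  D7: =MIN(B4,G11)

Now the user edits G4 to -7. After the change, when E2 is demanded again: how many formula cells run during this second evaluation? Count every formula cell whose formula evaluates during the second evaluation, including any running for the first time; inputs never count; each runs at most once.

First evaluation (everything demanded from the output):
  H2 = 4 * 4 = 16
  G11 = 4 - 16 = -12
  E2 = MAX(4, -12) = 4

Propagation after the edit:
  G4 feeds no computation that the output demands — nothing is marked dirty and nothing runs.

Key observation: G4 is never demanded by the output, so the edit triggers no recomputation at all.

Formula cells that run: none — 0 in total.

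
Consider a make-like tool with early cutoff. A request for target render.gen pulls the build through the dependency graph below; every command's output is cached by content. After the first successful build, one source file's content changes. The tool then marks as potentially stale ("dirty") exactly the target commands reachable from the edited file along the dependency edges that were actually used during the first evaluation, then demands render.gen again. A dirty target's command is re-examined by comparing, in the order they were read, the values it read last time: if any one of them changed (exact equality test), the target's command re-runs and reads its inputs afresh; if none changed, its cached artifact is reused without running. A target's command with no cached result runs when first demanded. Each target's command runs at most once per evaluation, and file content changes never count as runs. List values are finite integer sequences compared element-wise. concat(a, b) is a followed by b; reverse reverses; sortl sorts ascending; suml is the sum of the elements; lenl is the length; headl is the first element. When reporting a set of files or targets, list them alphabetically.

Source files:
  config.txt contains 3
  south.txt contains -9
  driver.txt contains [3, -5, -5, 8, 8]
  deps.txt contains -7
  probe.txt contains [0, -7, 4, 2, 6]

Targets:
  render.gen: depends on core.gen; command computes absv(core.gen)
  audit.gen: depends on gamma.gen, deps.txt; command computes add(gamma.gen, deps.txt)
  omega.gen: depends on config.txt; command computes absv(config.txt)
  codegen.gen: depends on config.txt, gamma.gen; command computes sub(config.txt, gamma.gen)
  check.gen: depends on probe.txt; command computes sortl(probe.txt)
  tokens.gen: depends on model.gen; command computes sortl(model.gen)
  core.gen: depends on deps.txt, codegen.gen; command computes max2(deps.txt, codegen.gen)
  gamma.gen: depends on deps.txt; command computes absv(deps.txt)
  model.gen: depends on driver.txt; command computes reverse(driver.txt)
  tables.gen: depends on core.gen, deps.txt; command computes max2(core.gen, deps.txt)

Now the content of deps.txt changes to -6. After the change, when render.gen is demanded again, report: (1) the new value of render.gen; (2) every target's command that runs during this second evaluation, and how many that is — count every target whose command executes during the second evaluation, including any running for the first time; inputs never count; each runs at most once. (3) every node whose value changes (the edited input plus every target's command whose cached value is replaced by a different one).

Demanding render.gen again yields 3.
4 target commands run: codegen.gen, core.gen, gamma.gen, render.gen.
The nodes whose values change: codegen.gen, core.gen, deps.txt, gamma.gen, render.gen.

First demand of the output computes:
  gamma.gen = absv(-7) = 7
  codegen.gen = sub(3, 7) = -4
  core.gen = max2(-7, -4) = -4
  render.gen = absv(-4) = 4

After the edit, cleaning proceeds:
  gamma.gen: a read changed (deps.txt -7->-6) — executes, giving 6.
  codegen.gen: a read changed (gamma.gen 7->6) — executes, giving -3.
  core.gen: a read changed (deps.txt -7->-6; codegen.gen -4->-3) — executes, giving -3.
  render.gen: a read changed (core.gen -4->-3) — executes, giving 3.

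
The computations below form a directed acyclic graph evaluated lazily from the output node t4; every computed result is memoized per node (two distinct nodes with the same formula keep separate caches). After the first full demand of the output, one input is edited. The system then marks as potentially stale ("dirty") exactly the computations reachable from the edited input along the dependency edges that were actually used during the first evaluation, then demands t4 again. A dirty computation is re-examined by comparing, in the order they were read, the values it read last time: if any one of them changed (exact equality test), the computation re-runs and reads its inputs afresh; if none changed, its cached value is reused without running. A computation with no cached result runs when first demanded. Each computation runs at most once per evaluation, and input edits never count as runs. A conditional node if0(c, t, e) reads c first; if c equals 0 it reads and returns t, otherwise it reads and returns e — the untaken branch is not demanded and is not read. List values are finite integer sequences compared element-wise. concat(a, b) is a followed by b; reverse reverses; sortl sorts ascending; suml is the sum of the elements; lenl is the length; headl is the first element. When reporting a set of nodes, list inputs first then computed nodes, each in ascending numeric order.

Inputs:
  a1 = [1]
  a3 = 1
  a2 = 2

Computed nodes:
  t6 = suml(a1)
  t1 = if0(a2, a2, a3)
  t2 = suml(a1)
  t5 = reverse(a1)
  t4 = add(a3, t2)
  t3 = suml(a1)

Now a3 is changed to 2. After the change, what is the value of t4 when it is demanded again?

Demanding t4 again yields 3.

First demand of the output computes:
  t2 = suml([1]) = 1
  t4 = add(1, 1) = 2

After the edit, cleaning proceeds:
  t4: a read changed (a3 1->2) — executes, giving 3.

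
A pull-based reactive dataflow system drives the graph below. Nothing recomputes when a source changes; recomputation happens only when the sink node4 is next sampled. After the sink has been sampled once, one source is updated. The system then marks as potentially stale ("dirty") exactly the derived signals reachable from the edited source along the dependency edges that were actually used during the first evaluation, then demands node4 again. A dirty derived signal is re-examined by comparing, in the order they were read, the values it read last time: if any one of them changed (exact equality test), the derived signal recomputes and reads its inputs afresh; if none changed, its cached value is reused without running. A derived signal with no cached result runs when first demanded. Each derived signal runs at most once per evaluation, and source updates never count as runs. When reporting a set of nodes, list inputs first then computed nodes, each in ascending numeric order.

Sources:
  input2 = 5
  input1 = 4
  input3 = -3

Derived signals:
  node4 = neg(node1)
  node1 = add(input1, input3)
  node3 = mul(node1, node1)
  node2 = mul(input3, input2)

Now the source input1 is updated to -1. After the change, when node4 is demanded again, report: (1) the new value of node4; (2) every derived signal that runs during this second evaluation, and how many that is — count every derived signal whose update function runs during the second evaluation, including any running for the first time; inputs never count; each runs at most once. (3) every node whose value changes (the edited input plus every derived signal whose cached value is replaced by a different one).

New value of node4: 4.
Derived signals that run: node1, node4 — 2 in total.
Values that change: input1, node1, node4.

First evaluation (everything demanded from the output):
  node1 = add(4, -3) = 1
  node4 = neg(1) = -1

Propagation after the edit:
  node1: runs — input1 4->-1; result -4.
  node4: runs — node1 1->-4; result 4.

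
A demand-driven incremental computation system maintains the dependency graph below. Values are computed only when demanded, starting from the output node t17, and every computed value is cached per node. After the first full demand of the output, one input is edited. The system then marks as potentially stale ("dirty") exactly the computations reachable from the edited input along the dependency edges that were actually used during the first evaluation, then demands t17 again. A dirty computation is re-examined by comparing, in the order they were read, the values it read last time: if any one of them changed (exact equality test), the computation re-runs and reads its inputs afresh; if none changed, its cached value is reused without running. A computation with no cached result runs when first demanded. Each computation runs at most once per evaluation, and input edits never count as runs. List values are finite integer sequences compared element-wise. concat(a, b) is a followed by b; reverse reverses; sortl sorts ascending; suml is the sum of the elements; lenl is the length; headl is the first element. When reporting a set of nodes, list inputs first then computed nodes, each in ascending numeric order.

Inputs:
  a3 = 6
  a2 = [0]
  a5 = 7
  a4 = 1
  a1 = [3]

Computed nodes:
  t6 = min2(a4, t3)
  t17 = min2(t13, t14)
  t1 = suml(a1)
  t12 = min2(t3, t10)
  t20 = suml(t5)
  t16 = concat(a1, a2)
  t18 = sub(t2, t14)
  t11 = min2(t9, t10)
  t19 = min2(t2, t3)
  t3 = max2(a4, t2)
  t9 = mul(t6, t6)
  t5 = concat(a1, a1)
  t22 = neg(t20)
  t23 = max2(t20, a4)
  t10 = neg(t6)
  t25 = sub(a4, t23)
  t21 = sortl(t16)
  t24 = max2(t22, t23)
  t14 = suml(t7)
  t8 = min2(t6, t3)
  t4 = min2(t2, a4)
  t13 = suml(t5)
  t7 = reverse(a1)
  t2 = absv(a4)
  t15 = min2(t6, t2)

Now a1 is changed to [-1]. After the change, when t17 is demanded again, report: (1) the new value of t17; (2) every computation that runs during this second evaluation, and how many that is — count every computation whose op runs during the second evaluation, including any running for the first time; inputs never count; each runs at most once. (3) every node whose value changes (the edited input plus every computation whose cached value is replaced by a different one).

New value of t17: -2.
Computations that run: t5, t7, t13, t14, t17 — 5 in total.
Values that change: a1, t5, t7, t13, t14, t17.

First evaluation (everything demanded from the output):
  t5 = concat([3], [3]) = [3, 3]
  t7 = reverse([3]) = [3]
  t13 = suml([3, 3]) = 6
  t14 = suml([3]) = 3
  t17 = min2(6, 3) = 3

Propagation after the edit:
  t5: runs — a1 [3]->[-1]; a1 [3]->[-1]; result [-1, -1].
  t7: runs — a1 [3]->[-1]; result [-1].
  t13: runs — t5 [3, 3]->[-1, -1]; result -2.
  t14: runs — t7 [3]->[-1]; result -1.
  t17: runs — t13 6->-2; t14 3->-1; result -2.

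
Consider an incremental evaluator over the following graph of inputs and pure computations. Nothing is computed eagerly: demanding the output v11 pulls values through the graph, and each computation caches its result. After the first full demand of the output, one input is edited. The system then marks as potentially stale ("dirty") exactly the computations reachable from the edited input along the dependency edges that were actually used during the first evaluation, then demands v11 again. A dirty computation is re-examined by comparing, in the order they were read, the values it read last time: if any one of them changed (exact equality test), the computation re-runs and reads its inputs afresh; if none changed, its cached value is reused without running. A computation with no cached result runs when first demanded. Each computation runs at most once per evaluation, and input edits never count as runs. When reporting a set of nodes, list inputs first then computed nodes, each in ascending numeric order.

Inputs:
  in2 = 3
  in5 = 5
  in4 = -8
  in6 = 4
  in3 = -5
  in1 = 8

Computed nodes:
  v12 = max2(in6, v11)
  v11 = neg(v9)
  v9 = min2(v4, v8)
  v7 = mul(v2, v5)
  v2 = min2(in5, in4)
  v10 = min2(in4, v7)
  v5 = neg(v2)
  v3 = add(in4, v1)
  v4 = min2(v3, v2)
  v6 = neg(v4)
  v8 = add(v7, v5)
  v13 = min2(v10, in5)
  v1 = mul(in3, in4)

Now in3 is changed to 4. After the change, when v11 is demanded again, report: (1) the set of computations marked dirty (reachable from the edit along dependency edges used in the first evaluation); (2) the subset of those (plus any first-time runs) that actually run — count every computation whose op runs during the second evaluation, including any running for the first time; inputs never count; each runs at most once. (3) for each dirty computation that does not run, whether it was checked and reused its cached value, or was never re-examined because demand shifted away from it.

Dirty set: v1, v3, v4, v9, v11.
Run set: v1, v3, v4, v9 (4 run).
Re-examined without running (cache reused): v11.
The important point: v9 recomputes to an identical value, and the output ends up unchanged.

Initial pass — values computed on the first demand:
  v1 = mul(-5, -8) = 40
  v2 = min2(5, -8) = -8
  v3 = add(-8, 40) = 32
  v4 = min2(32, -8) = -8
  v5 = neg(-8) = 8
  v7 = mul(-8, 8) = -64
  v8 = add(-64, 8) = -56
  v9 = min2(-8, -56) = -56
  v11 = neg(-56) = 56

Second demand — change propagation:
  v1: re-runs because in3 -5->4; new result -32.
  v3: re-runs because v1 40->-32; new result -40.
  v4: re-runs because v3 32->-40; new result -40.
  v9: re-runs because v4 -8->-40; new result -56 (unchanged).
  v11: re-examined; everything it read last time is the same (v9 unchanged) — cache 56 kept, no run.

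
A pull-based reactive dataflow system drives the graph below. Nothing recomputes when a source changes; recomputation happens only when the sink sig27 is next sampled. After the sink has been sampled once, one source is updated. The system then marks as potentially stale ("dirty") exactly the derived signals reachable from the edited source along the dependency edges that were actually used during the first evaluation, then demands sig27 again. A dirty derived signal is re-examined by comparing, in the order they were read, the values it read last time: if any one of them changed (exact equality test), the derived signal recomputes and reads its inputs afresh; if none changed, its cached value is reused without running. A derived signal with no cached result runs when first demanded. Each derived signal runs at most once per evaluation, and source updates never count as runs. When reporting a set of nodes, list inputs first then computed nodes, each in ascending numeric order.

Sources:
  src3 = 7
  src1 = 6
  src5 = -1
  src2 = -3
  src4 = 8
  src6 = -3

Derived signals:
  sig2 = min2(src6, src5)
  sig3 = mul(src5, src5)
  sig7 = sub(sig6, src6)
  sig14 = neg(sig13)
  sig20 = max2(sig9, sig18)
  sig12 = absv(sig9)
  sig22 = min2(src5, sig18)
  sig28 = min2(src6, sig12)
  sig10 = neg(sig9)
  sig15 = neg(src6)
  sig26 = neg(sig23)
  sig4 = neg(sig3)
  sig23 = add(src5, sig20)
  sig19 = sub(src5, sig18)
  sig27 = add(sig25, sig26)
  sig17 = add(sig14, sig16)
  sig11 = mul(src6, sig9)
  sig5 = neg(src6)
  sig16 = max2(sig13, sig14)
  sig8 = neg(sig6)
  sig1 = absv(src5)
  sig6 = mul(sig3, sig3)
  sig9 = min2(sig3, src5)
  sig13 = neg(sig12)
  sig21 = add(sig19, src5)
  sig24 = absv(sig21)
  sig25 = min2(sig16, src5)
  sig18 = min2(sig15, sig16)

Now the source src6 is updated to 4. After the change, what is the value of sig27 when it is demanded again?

First evaluation (everything demanded from the output):
  sig3 = mul(-1, -1) = 1
  sig9 = min2(1, -1) = -1
  sig12 = absv(-1) = 1
  sig13 = neg(1) = -1
  sig14 = neg(-1) = 1
  sig15 = neg(-3) = 3
  sig16 = max2(-1, 1) = 1
  sig18 = min2(3, 1) = 1
  sig20 = max2(-1, 1) = 1
  sig23 = add(-1, 1) = 0
  sig25 = min2(1, -1) = -1
  sig26 = neg(0) = 0
  sig27 = add(-1, 0) = -1

Propagation after the edit:
  sig15: runs — src6 -3->4; result -4.
  sig18: runs — sig15 3->-4; result -4.
  sig20: runs — sig18 1->-4; result -1.
  sig23: runs — sig20 1->-1; result -2.
  sig26: runs — sig23 0->-2; result 2.
  sig27: runs — sig26 0->2; result 1.

New value of sig27: 1.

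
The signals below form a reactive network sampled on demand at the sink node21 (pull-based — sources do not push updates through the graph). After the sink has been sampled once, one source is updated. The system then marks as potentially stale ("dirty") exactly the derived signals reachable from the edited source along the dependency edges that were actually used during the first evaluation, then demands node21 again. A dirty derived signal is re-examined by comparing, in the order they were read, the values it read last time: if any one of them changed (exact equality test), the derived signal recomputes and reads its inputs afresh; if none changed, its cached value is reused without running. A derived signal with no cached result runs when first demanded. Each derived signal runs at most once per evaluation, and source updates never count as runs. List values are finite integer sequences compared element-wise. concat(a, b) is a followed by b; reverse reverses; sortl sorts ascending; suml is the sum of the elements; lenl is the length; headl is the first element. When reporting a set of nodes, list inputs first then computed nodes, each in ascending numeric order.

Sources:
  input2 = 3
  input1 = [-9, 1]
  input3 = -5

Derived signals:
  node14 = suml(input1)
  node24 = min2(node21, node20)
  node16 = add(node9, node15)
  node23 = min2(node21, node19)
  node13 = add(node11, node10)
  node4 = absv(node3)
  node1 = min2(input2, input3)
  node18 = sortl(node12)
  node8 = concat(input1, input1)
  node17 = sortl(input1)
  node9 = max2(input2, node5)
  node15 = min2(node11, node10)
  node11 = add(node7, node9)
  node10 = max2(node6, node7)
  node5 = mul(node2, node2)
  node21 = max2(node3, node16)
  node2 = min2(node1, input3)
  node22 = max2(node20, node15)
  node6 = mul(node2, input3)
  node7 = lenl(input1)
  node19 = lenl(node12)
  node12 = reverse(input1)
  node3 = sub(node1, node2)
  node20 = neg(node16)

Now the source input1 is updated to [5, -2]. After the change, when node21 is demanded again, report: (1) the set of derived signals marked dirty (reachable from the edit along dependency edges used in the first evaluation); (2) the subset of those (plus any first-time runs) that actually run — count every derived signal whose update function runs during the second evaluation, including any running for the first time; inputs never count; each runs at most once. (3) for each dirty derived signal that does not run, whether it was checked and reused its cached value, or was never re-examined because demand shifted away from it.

Dirty set: node7, node10, node11, node15, node16, node21.
Run set: node7 (1 run).
Re-examined without running (cache reused): node10, node11, node15, node16, node21.
The important point: node7 recomputes to an identical value, and the output ends up unchanged.

Initial pass — values computed on the first demand:
  node1 = min2(3, -5) = -5
  node2 = min2(-5, -5) = -5
  node3 = sub(-5, -5) = 0
  node5 = mul(-5, -5) = 25
  node6 = mul(-5, -5) = 25
  node7 = lenl([-9, 1]) = 2
  node9 = max2(3, 25) = 25
  node10 = max2(25, 2) = 25
  node11 = add(2, 25) = 27
  node15 = min2(27, 25) = 25
  node16 = add(25, 25) = 50
  node21 = max2(0, 50) = 50

Second demand — change propagation:
  node7: re-runs because input1 [-9, 1]->[5, -2]; new result 2 (unchanged).
  node10: re-examined; everything it read last time is the same (node6 unchanged, node7 unchanged) — cache 25 kept, no run.
  node11: re-examined; everything it read last time is the same (node7 unchanged, node9 unchanged) — cache 27 kept, no run.
  node15: re-examined; everything it read last time is the same (node11 unchanged, node10 unchanged) — cache 25 kept, no run.
  node16: re-examined; everything it read last time is the same (node9 unchanged, node15 unchanged) — cache 50 kept, no run.
  node21: re-examined; everything it read last time is the same (node3 unchanged, node16 unchanged) — cache 50 kept, no run.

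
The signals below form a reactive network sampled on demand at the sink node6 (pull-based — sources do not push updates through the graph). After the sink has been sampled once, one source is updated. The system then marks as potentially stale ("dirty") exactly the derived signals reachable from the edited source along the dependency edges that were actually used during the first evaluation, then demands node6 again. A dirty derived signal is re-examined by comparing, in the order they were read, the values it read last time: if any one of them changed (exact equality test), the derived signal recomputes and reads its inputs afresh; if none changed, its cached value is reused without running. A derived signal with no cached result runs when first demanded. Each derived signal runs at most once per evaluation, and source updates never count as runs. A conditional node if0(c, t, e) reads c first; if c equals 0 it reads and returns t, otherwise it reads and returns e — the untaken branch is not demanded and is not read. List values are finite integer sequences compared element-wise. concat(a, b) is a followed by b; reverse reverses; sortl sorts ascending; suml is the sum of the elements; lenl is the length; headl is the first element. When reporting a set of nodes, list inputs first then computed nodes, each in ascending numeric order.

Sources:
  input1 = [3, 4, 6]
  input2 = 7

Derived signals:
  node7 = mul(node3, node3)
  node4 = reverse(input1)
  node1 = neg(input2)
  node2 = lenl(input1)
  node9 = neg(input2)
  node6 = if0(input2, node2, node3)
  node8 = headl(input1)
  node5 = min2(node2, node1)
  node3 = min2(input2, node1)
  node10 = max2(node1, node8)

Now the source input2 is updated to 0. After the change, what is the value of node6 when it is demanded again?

node6 now evaluates to 3.
The important point: the flipped condition redirects demand; node1, node3 are left stale, never re-checked.

Initial pass — values computed on the first demand:
  node1 = neg(7) = -7
  node3 = min2(7, -7) = -7
  node6 = if0(input2=7 -> else branch node3) = -7

Second demand — change propagation:
  node1: dirty yet unreached — the second evaluation never asks for it.
  node2: newly demanded (no cache) — executes and yields 3.
  node3: dirty yet unreached — the second evaluation never asks for it.
  node6: re-runs because input2 7->0; new result 3.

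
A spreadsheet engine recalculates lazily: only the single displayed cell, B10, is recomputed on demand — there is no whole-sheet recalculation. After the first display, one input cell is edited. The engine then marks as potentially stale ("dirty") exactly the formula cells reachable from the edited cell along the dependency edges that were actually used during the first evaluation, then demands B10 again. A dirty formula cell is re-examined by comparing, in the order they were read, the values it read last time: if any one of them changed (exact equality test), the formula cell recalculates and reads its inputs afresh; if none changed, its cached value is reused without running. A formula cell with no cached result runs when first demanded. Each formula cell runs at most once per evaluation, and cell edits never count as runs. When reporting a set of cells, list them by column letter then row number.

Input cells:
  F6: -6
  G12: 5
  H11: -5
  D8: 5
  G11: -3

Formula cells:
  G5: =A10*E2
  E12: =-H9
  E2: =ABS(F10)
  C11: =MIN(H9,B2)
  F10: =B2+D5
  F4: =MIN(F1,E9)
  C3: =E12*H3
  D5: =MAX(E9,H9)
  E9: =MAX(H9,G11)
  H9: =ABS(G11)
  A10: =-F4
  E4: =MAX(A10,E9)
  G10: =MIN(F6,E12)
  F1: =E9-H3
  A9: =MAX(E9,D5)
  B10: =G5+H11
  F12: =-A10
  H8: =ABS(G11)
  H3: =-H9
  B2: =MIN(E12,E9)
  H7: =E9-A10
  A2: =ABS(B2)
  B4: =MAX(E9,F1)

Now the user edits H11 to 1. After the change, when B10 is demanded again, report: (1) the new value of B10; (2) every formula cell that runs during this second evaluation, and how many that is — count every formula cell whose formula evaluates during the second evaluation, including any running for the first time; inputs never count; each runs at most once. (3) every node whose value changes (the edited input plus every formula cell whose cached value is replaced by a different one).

New value of B10: 1.
Formula cells that run: B10 — 1 in total.
Values that change: B10, H11.

First evaluation (everything demanded from the output):
  H9 = ABS(-3) = 3
  E9 = MAX(3, -3) = 3
  D5 = MAX(3, 3) = 3
  E12 = -(3) = -3
  B2 = MIN(-3, 3) = -3
  F10 = -3 + 3 = 0
  E2 = ABS(0) = 0
  H3 = -(3) = -3
  F1 = 3 - -3 = 6
  F4 = MIN(6, 3) = 3
  A10 = -(3) = -3
  G5 = -3 * 0 = 0
  B10 = 0 + -5 = -5

Propagation after the edit:
  B10: runs — H11 -5->1; result 1.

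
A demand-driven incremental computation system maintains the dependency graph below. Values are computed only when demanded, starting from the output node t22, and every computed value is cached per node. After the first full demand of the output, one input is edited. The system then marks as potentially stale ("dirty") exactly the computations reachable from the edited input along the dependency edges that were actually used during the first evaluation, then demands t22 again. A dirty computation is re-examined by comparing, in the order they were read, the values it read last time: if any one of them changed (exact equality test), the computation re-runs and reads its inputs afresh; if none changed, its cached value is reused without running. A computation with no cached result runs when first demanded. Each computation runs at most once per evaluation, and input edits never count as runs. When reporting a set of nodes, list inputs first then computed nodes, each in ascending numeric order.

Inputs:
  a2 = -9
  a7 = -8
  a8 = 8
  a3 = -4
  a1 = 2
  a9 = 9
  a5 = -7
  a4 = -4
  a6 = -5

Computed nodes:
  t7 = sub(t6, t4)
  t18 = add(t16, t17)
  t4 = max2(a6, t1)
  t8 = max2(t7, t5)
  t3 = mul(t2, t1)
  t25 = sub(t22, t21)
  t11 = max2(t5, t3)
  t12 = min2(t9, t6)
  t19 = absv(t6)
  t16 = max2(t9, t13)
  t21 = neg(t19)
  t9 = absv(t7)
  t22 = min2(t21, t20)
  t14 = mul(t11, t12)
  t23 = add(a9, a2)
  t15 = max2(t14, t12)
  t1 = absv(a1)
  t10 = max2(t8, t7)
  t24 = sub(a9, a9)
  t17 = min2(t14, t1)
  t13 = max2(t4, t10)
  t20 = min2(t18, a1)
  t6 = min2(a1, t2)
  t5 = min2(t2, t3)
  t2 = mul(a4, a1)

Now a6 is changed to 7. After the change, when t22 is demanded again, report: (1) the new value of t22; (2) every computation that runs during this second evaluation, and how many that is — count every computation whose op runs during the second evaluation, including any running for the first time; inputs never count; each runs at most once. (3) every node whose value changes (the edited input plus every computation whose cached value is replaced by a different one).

New value of t22: -8.
Computations that run: t4, t7, t8, t9, t10, t12, t13, t16, t18, t20 — 10 in total.
Values that change: a6, t4, t7, t8, t9, t10, t13, t16, t18.
Key observation: the cutoff stops propagation at t14 — its inputs' values are unchanged, so it reuses its cache.

First evaluation (everything demanded from the output):
  t1 = absv(2) = 2
  t2 = mul(-4, 2) = -8
  t3 = mul(-8, 2) = -16
  t4 = max2(-5, 2) = 2
  t5 = min2(-8, -16) = -16
  t6 = min2(2, -8) = -8
  t7 = sub(-8, 2) = -10
  t8 = max2(-10, -16) = -10
  t9 = absv(-10) = 10
  t10 = max2(-10, -10) = -10
  t11 = max2(-16, -16) = -16
  t12 = min2(10, -8) = -8
  t13 = max2(2, -10) = 2
  t14 = mul(-16, -8) = 128
  t16 = max2(10, 2) = 10
  t17 = min2(128, 2) = 2
  t18 = add(10, 2) = 12
  t19 = absv(-8) = 8
  t20 = min2(12, 2) = 2
  t21 = neg(8) = -8
  t22 = min2(-8, 2) = -8

Propagation after the edit:
  t4: runs — a6 -5->7; result 7.
  t7: runs — t4 2->7; result -15.
  t8: runs — t7 -10->-15; result -15.
  t9: runs — t7 -10->-15; result 15.
  t10: runs — t8 -10->-15; t7 -10->-15; result -15.
  t12: runs — t9 10->15; result -8 (same value as before).
  t13: runs — t4 2->7; t10 -10->-15; result 7.
  t14: checked — values it read are unchanged (t11 unchanged, t12 unchanged); reused cached 128 without running.
  t16: runs — t9 10->15; t13 2->7; result 15.
  t17: checked — values it read are unchanged (t14 unchanged, t1 unchanged); reused cached 2 without running.
  t18: runs — t16 10->15; result 17.
  t20: runs — t18 12->17; result 2 (same value as before).
  t22: checked — values it read are unchanged (t21 unchanged, t20 unchanged); reused cached -8 without running.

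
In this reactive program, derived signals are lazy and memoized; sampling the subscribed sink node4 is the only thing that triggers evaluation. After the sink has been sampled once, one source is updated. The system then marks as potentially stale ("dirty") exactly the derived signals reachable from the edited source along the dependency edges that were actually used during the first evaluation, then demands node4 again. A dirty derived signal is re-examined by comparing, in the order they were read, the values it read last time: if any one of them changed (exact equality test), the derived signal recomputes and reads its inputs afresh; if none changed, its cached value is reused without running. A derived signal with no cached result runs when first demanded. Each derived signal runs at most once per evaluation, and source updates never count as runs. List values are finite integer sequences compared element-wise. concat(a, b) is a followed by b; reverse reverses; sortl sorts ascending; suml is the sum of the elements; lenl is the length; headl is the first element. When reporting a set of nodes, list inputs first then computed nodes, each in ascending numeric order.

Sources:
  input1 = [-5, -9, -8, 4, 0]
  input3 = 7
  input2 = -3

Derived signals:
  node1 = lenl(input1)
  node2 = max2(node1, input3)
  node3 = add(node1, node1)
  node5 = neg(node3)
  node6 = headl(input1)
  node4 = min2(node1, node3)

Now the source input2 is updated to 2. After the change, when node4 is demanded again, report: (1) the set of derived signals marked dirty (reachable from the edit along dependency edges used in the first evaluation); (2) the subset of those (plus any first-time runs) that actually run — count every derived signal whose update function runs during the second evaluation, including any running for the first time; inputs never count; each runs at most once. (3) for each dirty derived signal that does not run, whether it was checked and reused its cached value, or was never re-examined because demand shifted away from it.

The edit dirties: none.
0 derived signals run: none.
No dirty derived signal escaped a run.
Note the shortcut — nothing in the graph depends on input2 at all, so no recomputation happens.

First demand of the output computes:
  node1 = lenl([-5, -9, -8, 4, 0]) = 5
  node3 = add(5, 5) = 10
  node4 = min2(5, 10) = 5

After the edit, cleaning proceeds:
  no node depends on input2 at all; the second demand re-runs nothing.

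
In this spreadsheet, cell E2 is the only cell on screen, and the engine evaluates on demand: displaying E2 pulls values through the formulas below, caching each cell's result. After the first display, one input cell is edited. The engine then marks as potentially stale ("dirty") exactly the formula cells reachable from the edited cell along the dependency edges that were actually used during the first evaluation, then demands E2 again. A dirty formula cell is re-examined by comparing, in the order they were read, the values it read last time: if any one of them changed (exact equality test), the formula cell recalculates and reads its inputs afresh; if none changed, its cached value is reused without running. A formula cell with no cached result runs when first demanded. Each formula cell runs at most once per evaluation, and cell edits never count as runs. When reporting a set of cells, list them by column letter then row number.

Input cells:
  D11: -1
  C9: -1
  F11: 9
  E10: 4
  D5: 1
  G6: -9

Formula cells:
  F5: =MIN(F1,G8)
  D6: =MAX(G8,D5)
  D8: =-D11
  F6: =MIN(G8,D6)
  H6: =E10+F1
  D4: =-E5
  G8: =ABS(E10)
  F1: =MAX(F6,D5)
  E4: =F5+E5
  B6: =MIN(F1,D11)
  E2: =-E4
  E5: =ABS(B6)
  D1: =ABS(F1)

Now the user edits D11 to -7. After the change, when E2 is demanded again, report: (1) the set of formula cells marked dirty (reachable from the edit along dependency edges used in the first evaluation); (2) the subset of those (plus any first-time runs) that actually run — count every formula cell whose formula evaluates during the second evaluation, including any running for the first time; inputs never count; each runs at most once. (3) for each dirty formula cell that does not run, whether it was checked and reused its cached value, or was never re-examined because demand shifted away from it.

Dirty set: B6, E2, E4, E5.
Run set: B6, E2, E4, E5 (4 run).
All dirty formula cells ended up running.

Initial pass — values computed on the first demand:
  G8 = ABS(4) = 4
  D6 = MAX(4, 1) = 4
  F6 = MIN(4, 4) = 4
  F1 = MAX(4, 1) = 4
  B6 = MIN(4, -1) = -1
  E5 = ABS(-1) = 1
  F5 = MIN(4, 4) = 4
  E4 = 4 + 1 = 5
  E2 = -(5) = -5

Second demand — change propagation:
  B6: re-runs because D11 -1->-7; new result -7.
  E5: re-runs because B6 -1->-7; new result 7.
  E4: re-runs because E5 1->7; new result 11.
  E2: re-runs because E4 5->11; new result -11.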